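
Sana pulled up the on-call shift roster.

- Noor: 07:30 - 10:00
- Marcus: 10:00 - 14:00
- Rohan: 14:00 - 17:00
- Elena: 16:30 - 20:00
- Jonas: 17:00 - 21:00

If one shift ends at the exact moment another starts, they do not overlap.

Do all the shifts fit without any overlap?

Sorted by start: Noor, Marcus, Rohan, Elena, Jonas.
Marcus starts exactly when Noor ends (back-to-back, no overlap) — done with Noor.
Rohan starts exactly when Marcus ends (back-to-back, no overlap) — done with Marcus.
Elena starts before Rohan ends → Rohan and Elena overlap.
That's a conflict, so the schedule is not conflict-free.

No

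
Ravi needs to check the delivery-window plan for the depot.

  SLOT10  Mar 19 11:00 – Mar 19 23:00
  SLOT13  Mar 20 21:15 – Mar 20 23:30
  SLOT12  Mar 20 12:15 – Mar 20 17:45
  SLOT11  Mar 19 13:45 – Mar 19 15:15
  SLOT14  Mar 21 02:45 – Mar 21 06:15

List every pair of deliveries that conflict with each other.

SLOT10 & SLOT11

Two intervals overlap when each starts before the other ends.
Sorted by start: SLOT10, SLOT11, SLOT12, SLOT13, SLOT14.
SLOT11 starts before SLOT10 ends → SLOT10 and SLOT11 overlap.
SLOT12 starts after SLOT10 ends — done with SLOT10.
SLOT12 starts after SLOT11 ends — done with SLOT11.
SLOT13 starts after SLOT12 ends — done with SLOT12.
SLOT14 starts after SLOT13 ends.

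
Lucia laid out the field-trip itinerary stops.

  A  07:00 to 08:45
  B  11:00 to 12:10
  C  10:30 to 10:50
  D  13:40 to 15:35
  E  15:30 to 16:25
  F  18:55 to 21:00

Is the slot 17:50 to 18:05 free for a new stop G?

A: ends 08:45 at or before G starts 17:50 → clear.
C: ends 10:50 at or before G starts 17:50 → clear.
B: ends 12:10 at or before G starts 17:50 → clear.
D: ends 15:35 at or before G starts 17:50 → clear.
E: ends 16:25 at or before G starts 17:50 → clear.
F: starts 18:55 at or after G ends 18:05 → clear.

Yes — the slot is free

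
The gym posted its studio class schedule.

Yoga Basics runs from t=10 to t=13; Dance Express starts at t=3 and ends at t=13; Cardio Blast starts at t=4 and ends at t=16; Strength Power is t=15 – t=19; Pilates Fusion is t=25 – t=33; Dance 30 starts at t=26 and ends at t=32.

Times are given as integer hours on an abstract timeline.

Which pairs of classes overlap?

Cardio Blast & Dance Express, Cardio Blast & Strength Power, Cardio Blast & Yoga Basics, Dance 30 & Pilates Fusion, Dance Express & Yoga Basics

Check each pair: they overlap iff neither finishes before the other starts.
Sorted by start: Dance Express, Cardio Blast, Yoga Basics, Strength Power, Pilates Fusion, Dance 30.
Cardio Blast starts before Dance Express ends → Dance Express and Cardio Blast overlap.
Yoga Basics starts before Dance Express ends → Dance Express and Yoga Basics overlap.
Strength Power starts after Dance Express ends — done with Dance Express.
Yoga Basics starts before Cardio Blast ends → Cardio Blast and Yoga Basics overlap.
Strength Power starts before Cardio Blast ends → Cardio Blast and Strength Power overlap.
Pilates Fusion starts after Cardio Blast ends — done with Cardio Blast.
Strength Power starts after Yoga Basics ends — done with Yoga Basics.
Pilates Fusion starts after Strength Power ends — done with Strength Power.
Dance 30 starts before Pilates Fusion ends → Pilates Fusion and Dance 30 overlap.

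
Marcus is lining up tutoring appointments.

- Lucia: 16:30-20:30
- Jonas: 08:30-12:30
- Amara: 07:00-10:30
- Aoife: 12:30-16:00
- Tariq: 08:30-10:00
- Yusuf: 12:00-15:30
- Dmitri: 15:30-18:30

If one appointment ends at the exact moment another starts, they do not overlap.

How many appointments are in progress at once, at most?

3

Walk through starts and ends in time order (an end at T is processed before a start at T):
07:00 start Amara → 1
08:30 start Jonas → 2
08:30 start Tariq → 3
10:00 end Tariq → 2
10:30 end Amara → 1
12:00 start Yusuf → 2
12:30 end Jonas → 1
12:30 start Aoife → 2
15:30 end Yusuf → 1
15:30 start Dmitri → 2
16:00 end Aoife → 1
16:30 start Lucia → 2
18:30 end Dmitri → 1
20:30 end Lucia → 0
Peak is 3, at 08:30 (Amara, Jonas, Tariq).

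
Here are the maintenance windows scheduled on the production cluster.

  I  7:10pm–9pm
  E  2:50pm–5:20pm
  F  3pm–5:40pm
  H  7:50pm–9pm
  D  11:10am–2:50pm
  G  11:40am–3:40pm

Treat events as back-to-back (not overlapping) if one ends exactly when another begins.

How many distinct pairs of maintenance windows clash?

Sorted by start: D, G, E, F, I, H.
G starts before D ends → D and G overlap.
E starts exactly when D ends (back-to-back, no overlap); D is clear from here.
E starts before G ends → G and E overlap.
F starts before G ends → G and F overlap.
I starts after G ends; G is clear from here.
F starts before E ends → E and F overlap.
I starts after E ends; E is clear from here.
I starts after F ends; F is clear from here.
H starts before I ends → I and H overlap.
Overlapping pairs: D & G, E & F, E & G, F & G, H & I — 5 in total.

5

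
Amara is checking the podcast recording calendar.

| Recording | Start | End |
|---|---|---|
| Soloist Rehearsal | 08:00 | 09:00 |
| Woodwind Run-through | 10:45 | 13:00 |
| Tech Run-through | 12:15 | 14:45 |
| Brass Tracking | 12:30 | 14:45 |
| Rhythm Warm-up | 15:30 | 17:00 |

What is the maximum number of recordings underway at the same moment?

3

Sort all start/end points and keep a running count:
08:00 start Soloist Rehearsal → 1
09:00 end Soloist Rehearsal → 0
10:45 start Woodwind Run-through → 1
12:15 start Tech Run-through → 2
12:30 start Brass Tracking → 3
13:00 end Woodwind Run-through → 2
14:45 end Brass Tracking → 1
14:45 end Tech Run-through → 0
15:30 start Rhythm Warm-up → 1
17:00 end Rhythm Warm-up → 0
Peak is 3, at 12:30 (Brass Tracking, Tech Run-through, Woodwind Run-through).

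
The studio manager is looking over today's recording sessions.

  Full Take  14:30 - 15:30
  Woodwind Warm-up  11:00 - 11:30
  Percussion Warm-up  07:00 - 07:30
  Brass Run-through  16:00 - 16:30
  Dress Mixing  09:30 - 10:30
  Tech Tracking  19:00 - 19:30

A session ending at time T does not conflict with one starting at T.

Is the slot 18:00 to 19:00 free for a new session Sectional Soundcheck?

Percussion Warm-up: ends 07:30 at or before Sectional Soundcheck starts 18:00 → clear.
Dress Mixing: ends 10:30 at or before Sectional Soundcheck starts 18:00 → clear.
Woodwind Warm-up: ends 11:30 at or before Sectional Soundcheck starts 18:00 → clear.
Full Take: ends 15:30 at or before Sectional Soundcheck starts 18:00 → clear.
Brass Run-through: ends 16:30 at or before Sectional Soundcheck starts 18:00 → clear.
Tech Tracking: starts 19:00 at or after Sectional Soundcheck ends 19:00 → clear.

Yes — the slot is free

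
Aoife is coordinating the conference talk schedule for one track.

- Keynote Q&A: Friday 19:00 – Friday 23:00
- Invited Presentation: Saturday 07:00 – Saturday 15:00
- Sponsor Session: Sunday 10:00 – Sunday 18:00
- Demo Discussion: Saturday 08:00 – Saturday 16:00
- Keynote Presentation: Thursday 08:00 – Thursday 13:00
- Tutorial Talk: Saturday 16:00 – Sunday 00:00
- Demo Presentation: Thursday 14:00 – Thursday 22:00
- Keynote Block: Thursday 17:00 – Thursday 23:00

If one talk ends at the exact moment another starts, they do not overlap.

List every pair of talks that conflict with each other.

Sorted by start: Keynote Presentation, Demo Presentation, Keynote Block, Keynote Q&A, Invited Presentation, Demo Discussion, Tutorial Talk, Sponsor Session.
Demo Presentation starts after Keynote Presentation ends, so nothing later overlaps Keynote Presentation either.
Keynote Block starts before Demo Presentation ends → Demo Presentation and Keynote Block overlap.
Keynote Q&A starts after Demo Presentation ends, so nothing later overlaps Demo Presentation either.
Keynote Q&A starts after Keynote Block ends, so nothing later overlaps Keynote Block either.
Invited Presentation starts after Keynote Q&A ends, so nothing later overlaps Keynote Q&A either.
Demo Discussion starts before Invited Presentation ends → Invited Presentation and Demo Discussion overlap.
Tutorial Talk starts after Invited Presentation ends, so nothing later overlaps Invited Presentation either.
Tutorial Talk starts exactly when Demo Discussion ends (back-to-back, no overlap), so nothing later overlaps Demo Discussion either.
Sponsor Session starts after Tutorial Talk ends.

Demo Discussion & Invited Presentation, Demo Presentation & Keynote Block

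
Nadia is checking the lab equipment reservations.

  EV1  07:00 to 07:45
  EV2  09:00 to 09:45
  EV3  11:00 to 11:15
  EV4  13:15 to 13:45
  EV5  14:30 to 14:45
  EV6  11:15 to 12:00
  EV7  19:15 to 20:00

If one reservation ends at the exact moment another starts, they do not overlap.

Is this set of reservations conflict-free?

Check each pair: they overlap iff neither finishes before the other starts.
Sorted by start: EV1, EV2, EV3, EV6, EV4, EV5, EV7.
EV2 starts after EV1 ends; EV1 is clear from here.
EV3 starts after EV2 ends; EV2 is clear from here.
EV6 starts exactly when EV3 ends (back-to-back, no overlap); EV3 is clear from here.
EV4 starts after EV6 ends; EV6 is clear from here.
EV5 starts after EV4 ends; EV4 is clear from here.
EV7 starts after EV5 ends.
Every pair is clear; the schedule has no overlaps.

Yes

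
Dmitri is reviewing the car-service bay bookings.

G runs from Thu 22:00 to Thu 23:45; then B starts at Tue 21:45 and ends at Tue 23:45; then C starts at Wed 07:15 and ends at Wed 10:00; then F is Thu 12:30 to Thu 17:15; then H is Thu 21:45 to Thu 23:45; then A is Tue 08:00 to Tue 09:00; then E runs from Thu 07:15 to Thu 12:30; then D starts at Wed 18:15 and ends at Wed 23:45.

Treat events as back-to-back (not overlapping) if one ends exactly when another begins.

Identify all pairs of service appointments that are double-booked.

Sorted by start: A, B, C, D, E, F, H, G.
B starts after A ends — done with A.
C starts after B ends — done with B.
D starts after C ends — done with C.
E starts after D ends — done with D.
F starts exactly when E ends (back-to-back, no overlap) — done with E.
H starts after F ends — done with F.
G starts before H ends → H and G overlap.

G & H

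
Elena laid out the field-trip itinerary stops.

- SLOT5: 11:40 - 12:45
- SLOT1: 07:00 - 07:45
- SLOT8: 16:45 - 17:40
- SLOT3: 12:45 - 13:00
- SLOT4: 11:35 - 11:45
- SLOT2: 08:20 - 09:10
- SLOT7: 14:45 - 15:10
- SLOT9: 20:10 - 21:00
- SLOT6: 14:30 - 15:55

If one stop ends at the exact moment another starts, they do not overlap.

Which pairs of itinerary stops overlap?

SLOT4 & SLOT5, SLOT6 & SLOT7

Check each pair: they overlap iff neither finishes before the other starts.
Sorted by start: SLOT1, SLOT2, SLOT4, SLOT5, SLOT3, SLOT6, SLOT7, SLOT8, SLOT9.
SLOT2 starts after SLOT1 ends, so nothing later overlaps SLOT1 either.
SLOT4 starts after SLOT2 ends, so nothing later overlaps SLOT2 either.
SLOT5 starts before SLOT4 ends → SLOT4 and SLOT5 overlap.
SLOT3 starts after SLOT4 ends, so nothing later overlaps SLOT4 either.
SLOT3 starts exactly when SLOT5 ends (back-to-back, no overlap), so nothing later overlaps SLOT5 either.
SLOT6 starts after SLOT3 ends, so nothing later overlaps SLOT3 either.
SLOT7 starts before SLOT6 ends → SLOT6 and SLOT7 overlap.
SLOT8 starts after SLOT6 ends, so nothing later overlaps SLOT6 either.
SLOT8 starts after SLOT7 ends, so nothing later overlaps SLOT7 either.
SLOT9 starts after SLOT8 ends.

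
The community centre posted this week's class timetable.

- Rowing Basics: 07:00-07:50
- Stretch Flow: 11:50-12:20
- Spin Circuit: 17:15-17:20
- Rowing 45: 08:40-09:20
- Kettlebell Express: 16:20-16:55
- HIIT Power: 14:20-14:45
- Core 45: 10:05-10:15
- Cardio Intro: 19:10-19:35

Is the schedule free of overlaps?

Yes

Two intervals overlap when each starts before the other ends.
Sorted by start: Rowing Basics, Rowing 45, Core 45, Stretch Flow, HIIT Power, Kettlebell Express, Spin Circuit, Cardio Intro.
Rowing 45 starts after Rowing Basics ends; Rowing Basics is clear from here.
Core 45 starts after Rowing 45 ends; Rowing 45 is clear from here.
Stretch Flow starts after Core 45 ends; Core 45 is clear from here.
HIIT Power starts after Stretch Flow ends; Stretch Flow is clear from here.
Kettlebell Express starts after HIIT Power ends; HIIT Power is clear from here.
Spin Circuit starts after Kettlebell Express ends; Kettlebell Express is clear from here.
Cardio Intro starts after Spin Circuit ends.
Every pair is clear; the schedule has no overlaps.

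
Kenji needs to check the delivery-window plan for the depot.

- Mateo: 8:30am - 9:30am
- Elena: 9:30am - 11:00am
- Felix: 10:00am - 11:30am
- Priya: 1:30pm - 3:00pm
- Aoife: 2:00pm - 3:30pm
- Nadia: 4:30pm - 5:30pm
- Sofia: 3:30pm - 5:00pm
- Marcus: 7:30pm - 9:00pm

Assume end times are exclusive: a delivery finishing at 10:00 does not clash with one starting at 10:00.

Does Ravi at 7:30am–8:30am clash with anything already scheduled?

Mateo: starts 8:30am at or after Ravi ends 8:30am → clear.
Elena: starts 9:30am at or after Ravi ends 8:30am → clear.
Felix: starts 10:00am at or after Ravi ends 8:30am → clear.
Priya: starts 1:30pm at or after Ravi ends 8:30am → clear.
Aoife: starts 2:00pm at or after Ravi ends 8:30am → clear.
Sofia: starts 3:30pm at or after Ravi ends 8:30am → clear.
Nadia: starts 4:30pm at or after Ravi ends 8:30am → clear.
Marcus: starts 7:30pm at or after Ravi ends 8:30am → clear.

No — it doesn't clash with anything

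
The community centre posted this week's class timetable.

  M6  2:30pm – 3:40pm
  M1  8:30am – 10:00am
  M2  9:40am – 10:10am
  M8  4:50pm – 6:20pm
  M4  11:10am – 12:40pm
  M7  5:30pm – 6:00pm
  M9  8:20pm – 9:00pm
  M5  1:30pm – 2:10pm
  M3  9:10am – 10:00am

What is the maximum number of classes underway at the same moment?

Sort all start/end points and keep a running count:
8:30am start M1 → 1
9:10am start M3 → 2
9:40am start M2 → 3
10:00am end M1 → 2
10:00am end M3 → 1
10:10am end M2 → 0
11:10am start M4 → 1
12:40pm end M4 → 0
1:30pm start M5 → 1
2:10pm end M5 → 0
2:30pm start M6 → 1
3:40pm end M6 → 0
4:50pm start M8 → 1
5:30pm start M7 → 2
6:00pm end M7 → 1
6:20pm end M8 → 0
8:20pm start M9 → 1
9:00pm end M9 → 0
Peak is 3, at 9:40am (M1, M2, M3).

3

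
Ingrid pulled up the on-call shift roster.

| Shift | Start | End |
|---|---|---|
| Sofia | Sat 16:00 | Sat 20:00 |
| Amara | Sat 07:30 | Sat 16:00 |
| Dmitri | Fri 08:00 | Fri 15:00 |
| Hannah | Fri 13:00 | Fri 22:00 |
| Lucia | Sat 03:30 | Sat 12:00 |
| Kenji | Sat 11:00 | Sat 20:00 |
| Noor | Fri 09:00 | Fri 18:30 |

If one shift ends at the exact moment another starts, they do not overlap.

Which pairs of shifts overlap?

Amara & Kenji, Amara & Lucia, Dmitri & Hannah, Dmitri & Noor, Hannah & Noor, Kenji & Lucia, Kenji & Sofia

Sorted by start: Dmitri, Noor, Hannah, Lucia, Amara, Kenji, Sofia.
Noor starts before Dmitri ends → Dmitri and Noor overlap.
Hannah starts before Dmitri ends → Dmitri and Hannah overlap.
Lucia starts after Dmitri ends, so nothing later overlaps Dmitri either.
Hannah starts before Noor ends → Noor and Hannah overlap.
Lucia starts after Noor ends, so nothing later overlaps Noor either.
Lucia starts after Hannah ends, so nothing later overlaps Hannah either.
Amara starts before Lucia ends → Lucia and Amara overlap.
Kenji starts before Lucia ends → Lucia and Kenji overlap.
Sofia starts after Lucia ends.
Kenji starts before Amara ends → Amara and Kenji overlap.
Sofia starts exactly when Amara ends (back-to-back, no overlap).
Sofia starts before Kenji ends → Kenji and Sofia overlap.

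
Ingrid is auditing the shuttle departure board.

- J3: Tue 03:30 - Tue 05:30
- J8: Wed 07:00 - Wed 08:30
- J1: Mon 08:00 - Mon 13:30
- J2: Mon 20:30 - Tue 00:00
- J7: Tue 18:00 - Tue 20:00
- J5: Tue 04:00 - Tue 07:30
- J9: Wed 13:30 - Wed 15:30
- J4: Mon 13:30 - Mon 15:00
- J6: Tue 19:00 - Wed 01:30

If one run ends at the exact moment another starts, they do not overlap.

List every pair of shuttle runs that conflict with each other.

J3 & J5, J6 & J7

Sorted by start: J1, J4, J2, J3, J5, J7, J6, J8, J9.
J4 starts exactly when J1 ends (back-to-back, no overlap) — done with J1.
J2 starts after J4 ends — done with J4.
J3 starts after J2 ends — done with J2.
J5 starts before J3 ends → J3 and J5 overlap.
J7 starts after J3 ends — done with J3.
J7 starts after J5 ends — done with J5.
J6 starts before J7 ends → J7 and J6 overlap.
J8 starts after J7 ends — done with J7.
J8 starts after J6 ends — done with J6.
J9 starts after J8 ends.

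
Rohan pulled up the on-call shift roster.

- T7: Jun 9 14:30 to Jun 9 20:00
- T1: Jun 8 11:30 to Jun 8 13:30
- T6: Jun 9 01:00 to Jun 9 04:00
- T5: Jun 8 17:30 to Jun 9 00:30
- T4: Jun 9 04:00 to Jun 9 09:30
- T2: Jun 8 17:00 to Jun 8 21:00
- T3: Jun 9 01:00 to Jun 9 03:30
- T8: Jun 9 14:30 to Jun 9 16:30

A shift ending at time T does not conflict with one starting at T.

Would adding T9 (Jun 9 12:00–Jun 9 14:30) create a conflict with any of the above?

No — it doesn't clash with anything

T1: ends Jun 8 13:30 at or before T9 starts Jun 9 12:00 → clear.
T2: ends Jun 8 21:00 at or before T9 starts Jun 9 12:00 → clear.
T5: ends Jun 9 00:30 at or before T9 starts Jun 9 12:00 → clear.
T3: ends Jun 9 03:30 at or before T9 starts Jun 9 12:00 → clear.
T6: ends Jun 9 04:00 at or before T9 starts Jun 9 12:00 → clear.
T4: ends Jun 9 09:30 at or before T9 starts Jun 9 12:00 → clear.
T7: starts Jun 9 14:30 at or after T9 ends Jun 9 14:30 → clear.
T8: starts Jun 9 14:30 at or after T9 ends Jun 9 14:30 → clear.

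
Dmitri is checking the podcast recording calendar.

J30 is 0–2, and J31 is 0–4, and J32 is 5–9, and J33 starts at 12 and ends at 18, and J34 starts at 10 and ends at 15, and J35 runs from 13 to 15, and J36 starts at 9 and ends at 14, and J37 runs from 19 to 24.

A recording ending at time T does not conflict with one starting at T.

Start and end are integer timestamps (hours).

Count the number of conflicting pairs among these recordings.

Sorted by start: J30, J31, J32, J36, J34, J33, J35, J37.
J31 starts before J30 ends → J30 and J31 overlap.
J32 starts after J30 ends, so J30 has no further overlaps.
J32 starts after J31 ends, so J31 has no further overlaps.
J36 starts exactly when J32 ends (back-to-back, no overlap), so J32 has no further overlaps.
J34 starts before J36 ends → J36 and J34 overlap.
J33 starts before J36 ends → J36 and J33 overlap.
J35 starts before J36 ends → J36 and J35 overlap.
J37 starts after J36 ends.
J33 starts before J34 ends → J34 and J33 overlap.
J35 starts before J34 ends → J34 and J35 overlap.
J37 starts after J34 ends.
J35 starts before J33 ends → J33 and J35 overlap.
J37 starts after J33 ends.
J37 starts after J35 ends.
Overlapping pairs: J30 & J31, J33 & J34, J33 & J35, J33 & J36, J34 & J35, J34 & J36, J35 & J36 — 7 in total.

7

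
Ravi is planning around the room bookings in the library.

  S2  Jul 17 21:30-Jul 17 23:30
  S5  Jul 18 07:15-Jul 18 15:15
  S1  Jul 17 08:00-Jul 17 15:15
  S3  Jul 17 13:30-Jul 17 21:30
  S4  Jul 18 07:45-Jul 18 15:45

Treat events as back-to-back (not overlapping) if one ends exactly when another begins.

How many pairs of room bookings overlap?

Check each pair: they overlap iff neither finishes before the other starts.
Sorted by start: S1, S3, S2, S5, S4.
S3 starts before S1 ends → S1 and S3 overlap.
S2 starts after S1 ends — done with S1.
S2 starts exactly when S3 ends (back-to-back, no overlap) — done with S3.
S5 starts after S2 ends — done with S2.
S4 starts before S5 ends → S5 and S4 overlap.
Overlapping pairs: S1 & S3, S4 & S5 — 2 in total.

2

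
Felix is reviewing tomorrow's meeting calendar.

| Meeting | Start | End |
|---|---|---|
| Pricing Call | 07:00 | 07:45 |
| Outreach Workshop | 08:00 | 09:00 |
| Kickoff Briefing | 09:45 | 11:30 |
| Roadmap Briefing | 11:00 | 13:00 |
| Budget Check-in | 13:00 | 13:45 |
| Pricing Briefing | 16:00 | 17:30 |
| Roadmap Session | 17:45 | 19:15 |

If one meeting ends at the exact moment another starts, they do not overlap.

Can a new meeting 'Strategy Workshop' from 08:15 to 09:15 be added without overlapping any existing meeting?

Pricing Call: ends 07:45 at or before Strategy Workshop starts 08:15 → clear.
Outreach Workshop: starts 08:00 before Strategy Workshop ends 09:15, and ends 09:00 after Strategy Workshop starts 08:15 → overlap.
Kickoff Briefing: starts 09:45 at or after Strategy Workshop ends 09:15 → clear.
Roadmap Briefing: starts 11:00 at or after Strategy Workshop ends 09:15 → clear.
Budget Check-in: starts 13:00 at or after Strategy Workshop ends 09:15 → clear.
Pricing Briefing: starts 16:00 at or after Strategy Workshop ends 09:15 → clear.
Roadmap Session: starts 17:45 at or after Strategy Workshop ends 09:15 → clear.
Strategy Workshop overlaps Outreach Workshop.

No — it overlaps Outreach Workshop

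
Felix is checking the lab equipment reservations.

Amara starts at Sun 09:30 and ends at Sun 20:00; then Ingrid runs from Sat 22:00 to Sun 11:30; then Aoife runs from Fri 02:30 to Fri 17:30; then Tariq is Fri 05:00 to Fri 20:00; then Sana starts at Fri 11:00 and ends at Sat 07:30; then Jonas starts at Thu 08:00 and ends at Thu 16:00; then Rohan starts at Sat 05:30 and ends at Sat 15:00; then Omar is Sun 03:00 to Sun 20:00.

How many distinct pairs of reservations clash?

7

Sorted by start: Jonas, Aoife, Tariq, Sana, Rohan, Ingrid, Omar, Amara.
Aoife starts after Jonas ends; Jonas is clear from here.
Tariq starts before Aoife ends → Aoife and Tariq overlap.
Sana starts before Aoife ends → Aoife and Sana overlap.
Rohan starts after Aoife ends; Aoife is clear from here.
Sana starts before Tariq ends → Tariq and Sana overlap.
Rohan starts after Tariq ends; Tariq is clear from here.
Rohan starts before Sana ends → Sana and Rohan overlap.
Ingrid starts after Sana ends; Sana is clear from here.
Ingrid starts after Rohan ends; Rohan is clear from here.
Omar starts before Ingrid ends → Ingrid and Omar overlap.
Amara starts before Ingrid ends → Ingrid and Amara overlap.
Amara starts before Omar ends → Omar and Amara overlap.
Overlapping pairs: Amara & Ingrid, Amara & Omar, Aoife & Sana, Aoife & Tariq, Ingrid & Omar, Rohan & Sana, Sana & Tariq — 7 in total.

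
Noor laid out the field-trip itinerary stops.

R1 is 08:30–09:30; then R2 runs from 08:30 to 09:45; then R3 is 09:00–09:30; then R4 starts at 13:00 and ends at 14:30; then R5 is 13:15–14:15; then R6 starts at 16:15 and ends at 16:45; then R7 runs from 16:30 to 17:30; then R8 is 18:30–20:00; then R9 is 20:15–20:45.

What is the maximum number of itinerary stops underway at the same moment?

3

Walk through starts and ends in time order (an end at T is processed before a start at T):
08:30 start R1 → 1
08:30 start R2 → 2
09:00 start R3 → 3
09:30 end R1 → 2
09:30 end R3 → 1
09:45 end R2 → 0
13:00 start R4 → 1
13:15 start R5 → 2
14:15 end R5 → 1
14:30 end R4 → 0
16:15 start R6 → 1
16:30 start R7 → 2
16:45 end R6 → 1
17:30 end R7 → 0
18:30 start R8 → 1
20:00 end R8 → 0
20:15 start R9 → 1
20:45 end R9 → 0
Peak is 3, at 09:00 (R1, R2, R3).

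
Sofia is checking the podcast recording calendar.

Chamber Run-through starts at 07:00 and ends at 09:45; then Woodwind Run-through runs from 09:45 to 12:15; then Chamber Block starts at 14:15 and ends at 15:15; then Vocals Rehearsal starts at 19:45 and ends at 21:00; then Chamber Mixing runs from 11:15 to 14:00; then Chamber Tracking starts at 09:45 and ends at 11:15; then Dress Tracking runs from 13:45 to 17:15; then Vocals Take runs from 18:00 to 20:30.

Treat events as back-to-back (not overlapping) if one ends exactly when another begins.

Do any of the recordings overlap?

Sorted by start: Chamber Run-through, Woodwind Run-through, Chamber Tracking, Chamber Mixing, Dress Tracking, Chamber Block, Vocals Take, Vocals Rehearsal.
Woodwind Run-through starts exactly when Chamber Run-through ends (back-to-back, no overlap), so Chamber Run-through has no further overlaps.
Chamber Tracking starts before Woodwind Run-through ends → Woodwind Run-through and Chamber Tracking overlap.
That's a conflict, so the schedule is not conflict-free.

Yes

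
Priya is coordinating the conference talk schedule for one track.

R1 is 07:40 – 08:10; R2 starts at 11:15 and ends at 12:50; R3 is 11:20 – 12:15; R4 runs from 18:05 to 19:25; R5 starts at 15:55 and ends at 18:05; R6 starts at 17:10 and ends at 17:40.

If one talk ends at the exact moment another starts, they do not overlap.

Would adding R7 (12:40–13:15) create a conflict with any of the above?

R1: ends 08:10 at or before R7 starts 12:40 → clear.
R2: starts 11:15 before R7 ends 13:15, and ends 12:50 after R7 starts 12:40 → overlap.
R3: ends 12:15 at or before R7 starts 12:40 → clear.
R5: starts 15:55 at or after R7 ends 13:15 → clear.
R6: starts 17:10 at or after R7 ends 13:15 → clear.
R4: starts 18:05 at or after R7 ends 13:15 → clear.
R7 overlaps R2.

Yes — it overlaps R2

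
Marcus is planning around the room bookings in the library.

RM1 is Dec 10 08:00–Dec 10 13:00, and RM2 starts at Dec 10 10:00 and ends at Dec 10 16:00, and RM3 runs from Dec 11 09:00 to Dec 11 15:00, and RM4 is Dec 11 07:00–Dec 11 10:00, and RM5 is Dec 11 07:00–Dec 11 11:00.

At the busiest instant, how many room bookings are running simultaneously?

3

Sort all start/end points and keep a running count:
Dec 10 08:00 start RM1 → 1
Dec 10 10:00 start RM2 → 2
Dec 10 13:00 end RM1 → 1
Dec 10 16:00 end RM2 → 0
Dec 11 07:00 start RM4 → 1
Dec 11 07:00 start RM5 → 2
Dec 11 09:00 start RM3 → 3
Dec 11 10:00 end RM4 → 2
Dec 11 11:00 end RM5 → 1
Dec 11 15:00 end RM3 → 0
Peak is 3, at Dec 11 09:00 (RM3, RM4, RM5).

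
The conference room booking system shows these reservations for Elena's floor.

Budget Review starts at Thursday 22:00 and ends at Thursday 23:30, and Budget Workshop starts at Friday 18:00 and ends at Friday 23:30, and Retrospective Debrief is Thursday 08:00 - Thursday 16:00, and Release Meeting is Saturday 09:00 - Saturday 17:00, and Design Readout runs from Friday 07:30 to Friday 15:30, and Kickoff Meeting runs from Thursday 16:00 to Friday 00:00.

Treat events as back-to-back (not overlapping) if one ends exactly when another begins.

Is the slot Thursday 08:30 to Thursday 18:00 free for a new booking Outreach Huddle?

Retrospective Debrief: starts Thursday 08:00 before Outreach Huddle ends Thursday 18:00, and ends Thursday 16:00 after Outreach Huddle starts Thursday 08:30 → overlap.
Kickoff Meeting: starts Thursday 16:00 before Outreach Huddle ends Thursday 18:00, and ends Friday 00:00 after Outreach Huddle starts Thursday 08:30 → overlap.
Budget Review: starts Thursday 22:00 at or after Outreach Huddle ends Thursday 18:00 → clear.
Design Readout: starts Friday 07:30 at or after Outreach Huddle ends Thursday 18:00 → clear.
Budget Workshop: starts Friday 18:00 at or after Outreach Huddle ends Thursday 18:00 → clear.
Release Meeting: starts Saturday 09:00 at or after Outreach Huddle ends Thursday 18:00 → clear.
Outreach Huddle overlaps Retrospective Debrief, Kickoff Meeting.

No — it overlaps Kickoff Meeting, Retrospective Debrief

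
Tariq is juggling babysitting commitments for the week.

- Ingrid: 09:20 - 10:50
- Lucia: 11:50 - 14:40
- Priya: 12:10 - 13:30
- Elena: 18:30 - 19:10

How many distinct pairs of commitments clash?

1

Check each pair: they overlap iff neither finishes before the other starts.
Sorted by start: Ingrid, Lucia, Priya, Elena.
Lucia starts after Ingrid ends; Ingrid is clear from here.
Priya starts before Lucia ends → Lucia and Priya overlap.
Elena starts after Lucia ends.
Elena starts after Priya ends.
Overlapping pairs: Lucia & Priya — 1 in total.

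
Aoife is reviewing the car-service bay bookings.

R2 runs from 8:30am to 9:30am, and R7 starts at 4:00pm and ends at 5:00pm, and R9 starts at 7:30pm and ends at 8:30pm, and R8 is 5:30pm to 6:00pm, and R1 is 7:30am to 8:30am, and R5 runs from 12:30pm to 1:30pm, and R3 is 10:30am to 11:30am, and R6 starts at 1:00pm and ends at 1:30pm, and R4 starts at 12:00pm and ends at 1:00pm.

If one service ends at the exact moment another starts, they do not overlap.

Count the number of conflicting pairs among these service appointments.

2

Sorted by start: R1, R2, R3, R4, R5, R6, R7, R8, R9.
R2 starts exactly when R1 ends (back-to-back, no overlap), so R1 has no further overlaps.
R3 starts after R2 ends, so R2 has no further overlaps.
R4 starts after R3 ends, so R3 has no further overlaps.
R5 starts before R4 ends → R4 and R5 overlap.
R6 starts exactly when R4 ends (back-to-back, no overlap), so R4 has no further overlaps.
R6 starts before R5 ends → R5 and R6 overlap.
R7 starts after R5 ends, so R5 has no further overlaps.
R7 starts after R6 ends, so R6 has no further overlaps.
R8 starts after R7 ends, so R7 has no further overlaps.
R9 starts after R8 ends.
Overlapping pairs: R4 & R5, R5 & R6 — 2 in total.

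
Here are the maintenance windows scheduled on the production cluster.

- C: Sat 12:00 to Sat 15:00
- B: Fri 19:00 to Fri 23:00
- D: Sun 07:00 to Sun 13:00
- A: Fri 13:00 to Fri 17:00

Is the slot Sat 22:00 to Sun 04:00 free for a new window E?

Yes — the slot is free

A: ends Fri 17:00 at or before E starts Sat 22:00 → clear.
B: ends Fri 23:00 at or before E starts Sat 22:00 → clear.
C: ends Sat 15:00 at or before E starts Sat 22:00 → clear.
D: starts Sun 07:00 at or after E ends Sun 04:00 → clear.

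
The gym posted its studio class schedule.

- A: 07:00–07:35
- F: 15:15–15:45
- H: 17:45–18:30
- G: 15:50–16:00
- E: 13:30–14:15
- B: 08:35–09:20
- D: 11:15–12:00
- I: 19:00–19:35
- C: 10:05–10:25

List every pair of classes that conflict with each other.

Check each pair: they overlap iff neither finishes before the other starts.
Sorted by start: A, B, C, D, E, F, G, H, I.
B starts after A ends, so nothing later overlaps A either.
C starts after B ends, so nothing later overlaps B either.
D starts after C ends, so nothing later overlaps C either.
E starts after D ends, so nothing later overlaps D either.
F starts after E ends, so nothing later overlaps E either.
G starts after F ends, so nothing later overlaps F either.
H starts after G ends, so nothing later overlaps G either.
I starts after H ends.

none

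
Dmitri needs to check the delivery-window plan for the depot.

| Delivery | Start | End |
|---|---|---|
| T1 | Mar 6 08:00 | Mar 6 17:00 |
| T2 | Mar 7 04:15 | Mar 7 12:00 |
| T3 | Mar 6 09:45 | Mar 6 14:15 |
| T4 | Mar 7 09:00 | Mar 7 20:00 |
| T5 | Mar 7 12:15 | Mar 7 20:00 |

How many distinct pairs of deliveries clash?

Sorted by start: T1, T3, T2, T4, T5.
T3 starts before T1 ends → T1 and T3 overlap.
T2 starts after T1 ends; T1 is clear from here.
T2 starts after T3 ends; T3 is clear from here.
T4 starts before T2 ends → T2 and T4 overlap.
T5 starts after T2 ends.
T5 starts before T4 ends → T4 and T5 overlap.
Overlapping pairs: T1 & T3, T2 & T4, T4 & T5 — 3 in total.

3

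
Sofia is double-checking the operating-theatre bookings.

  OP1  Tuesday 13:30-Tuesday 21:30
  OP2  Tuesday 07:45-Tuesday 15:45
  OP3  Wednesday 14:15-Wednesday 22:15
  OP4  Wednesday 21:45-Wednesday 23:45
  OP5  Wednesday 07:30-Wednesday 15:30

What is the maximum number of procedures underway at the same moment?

Sort all start/end points and keep a running count:
Tuesday 07:45 start OP2 → 1
Tuesday 13:30 start OP1 → 2
Tuesday 15:45 end OP2 → 1
Tuesday 21:30 end OP1 → 0
Wednesday 07:30 start OP5 → 1
Wednesday 14:15 start OP3 → 2
Wednesday 15:30 end OP5 → 1
Wednesday 21:45 start OP4 → 2
Wednesday 22:15 end OP3 → 1
Wednesday 23:45 end OP4 → 0
Peak is 2, at Tuesday 13:30 (OP1, OP2).

2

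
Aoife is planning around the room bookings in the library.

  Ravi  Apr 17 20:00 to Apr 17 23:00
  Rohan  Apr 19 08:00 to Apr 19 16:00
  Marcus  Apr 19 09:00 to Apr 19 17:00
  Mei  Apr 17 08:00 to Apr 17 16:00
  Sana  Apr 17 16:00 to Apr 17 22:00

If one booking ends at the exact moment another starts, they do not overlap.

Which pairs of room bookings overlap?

Check each pair: they overlap iff neither finishes before the other starts.
Sorted by start: Mei, Sana, Ravi, Rohan, Marcus.
Sana starts exactly when Mei ends (back-to-back, no overlap); Mei is clear from here.
Ravi starts before Sana ends → Sana and Ravi overlap.
Rohan starts after Sana ends; Sana is clear from here.
Rohan starts after Ravi ends; Ravi is clear from here.
Marcus starts before Rohan ends → Rohan and Marcus overlap.

Marcus & Rohan, Ravi & Sana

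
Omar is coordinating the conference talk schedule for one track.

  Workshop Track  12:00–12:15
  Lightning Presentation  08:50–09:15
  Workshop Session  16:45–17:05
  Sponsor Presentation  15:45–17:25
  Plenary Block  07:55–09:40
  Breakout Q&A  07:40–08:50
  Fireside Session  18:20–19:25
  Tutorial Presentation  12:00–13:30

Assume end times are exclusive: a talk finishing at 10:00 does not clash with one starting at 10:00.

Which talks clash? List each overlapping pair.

Sorted by start: Breakout Q&A, Plenary Block, Lightning Presentation, Workshop Track, Tutorial Presentation, Sponsor Presentation, Workshop Session, Fireside Session.
Plenary Block starts before Breakout Q&A ends → Breakout Q&A and Plenary Block overlap.
Lightning Presentation starts exactly when Breakout Q&A ends (back-to-back, no overlap), so nothing later overlaps Breakout Q&A either.
Lightning Presentation starts before Plenary Block ends → Plenary Block and Lightning Presentation overlap.
Workshop Track starts after Plenary Block ends, so nothing later overlaps Plenary Block either.
Workshop Track starts after Lightning Presentation ends, so nothing later overlaps Lightning Presentation either.
Tutorial Presentation starts before Workshop Track ends → Workshop Track and Tutorial Presentation overlap.
Sponsor Presentation starts after Workshop Track ends, so nothing later overlaps Workshop Track either.
Sponsor Presentation starts after Tutorial Presentation ends, so nothing later overlaps Tutorial Presentation either.
Workshop Session starts before Sponsor Presentation ends → Sponsor Presentation and Workshop Session overlap.
Fireside Session starts after Sponsor Presentation ends.
Fireside Session starts after Workshop Session ends.

Breakout Q&A & Plenary Block, Lightning Presentation & Plenary Block, Sponsor Presentation & Workshop Session, Tutorial Presentation & Workshop Track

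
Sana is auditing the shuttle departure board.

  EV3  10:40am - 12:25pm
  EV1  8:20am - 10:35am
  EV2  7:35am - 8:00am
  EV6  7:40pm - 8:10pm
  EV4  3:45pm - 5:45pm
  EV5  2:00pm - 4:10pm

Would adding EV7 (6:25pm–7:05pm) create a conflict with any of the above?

EV2: ends 8:00am at or before EV7 starts 6:25pm → clear.
EV1: ends 10:35am at or before EV7 starts 6:25pm → clear.
EV3: ends 12:25pm at or before EV7 starts 6:25pm → clear.
EV5: ends 4:10pm at or before EV7 starts 6:25pm → clear.
EV4: ends 5:45pm at or before EV7 starts 6:25pm → clear.
EV6: starts 7:40pm at or after EV7 ends 7:05pm → clear.

No — it doesn't clash with anything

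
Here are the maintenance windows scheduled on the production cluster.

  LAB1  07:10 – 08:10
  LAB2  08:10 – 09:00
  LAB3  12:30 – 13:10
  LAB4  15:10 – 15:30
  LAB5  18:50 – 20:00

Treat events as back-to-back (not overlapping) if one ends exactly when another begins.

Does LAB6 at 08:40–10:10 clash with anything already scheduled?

Yes — it overlaps LAB2

LAB1: ends 08:10 at or before LAB6 starts 08:40 → clear.
LAB2: starts 08:10 before LAB6 ends 10:10, and ends 09:00 after LAB6 starts 08:40 → overlap.
LAB3: starts 12:30 at or after LAB6 ends 10:10 → clear.
LAB4: starts 15:10 at or after LAB6 ends 10:10 → clear.
LAB5: starts 18:50 at or after LAB6 ends 10:10 → clear.
LAB6 overlaps LAB2.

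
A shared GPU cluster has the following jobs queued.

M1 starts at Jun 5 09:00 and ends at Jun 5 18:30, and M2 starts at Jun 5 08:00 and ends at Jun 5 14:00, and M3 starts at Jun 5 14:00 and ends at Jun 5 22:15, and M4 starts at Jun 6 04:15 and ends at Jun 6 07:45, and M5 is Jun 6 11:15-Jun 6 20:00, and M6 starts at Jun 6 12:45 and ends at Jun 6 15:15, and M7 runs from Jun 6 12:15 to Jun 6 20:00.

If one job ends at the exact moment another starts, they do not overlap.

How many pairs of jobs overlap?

Sorted by start: M2, M1, M3, M4, M5, M7, M6.
M1 starts before M2 ends → M2 and M1 overlap.
M3 starts exactly when M2 ends (back-to-back, no overlap); M2 is clear from here.
M3 starts before M1 ends → M1 and M3 overlap.
M4 starts after M1 ends; M1 is clear from here.
M4 starts after M3 ends; M3 is clear from here.
M5 starts after M4 ends; M4 is clear from here.
M7 starts before M5 ends → M5 and M7 overlap.
M6 starts before M5 ends → M5 and M6 overlap.
M6 starts before M7 ends → M7 and M6 overlap.
Overlapping pairs: M1 & M2, M1 & M3, M5 & M6, M5 & M7, M6 & M7 — 5 in total.

5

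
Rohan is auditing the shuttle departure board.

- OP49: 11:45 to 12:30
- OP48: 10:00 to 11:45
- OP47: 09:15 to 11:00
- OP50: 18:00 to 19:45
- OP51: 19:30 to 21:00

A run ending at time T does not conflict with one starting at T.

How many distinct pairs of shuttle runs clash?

Check each pair: they overlap iff neither finishes before the other starts.
Sorted by start: OP47, OP48, OP49, OP50, OP51.
OP48 starts before OP47 ends → OP47 and OP48 overlap.
OP49 starts after OP47 ends; OP47 is clear from here.
OP49 starts exactly when OP48 ends (back-to-back, no overlap); OP48 is clear from here.
OP50 starts after OP49 ends; OP49 is clear from here.
OP51 starts before OP50 ends → OP50 and OP51 overlap.
Overlapping pairs: OP47 & OP48, OP50 & OP51 — 2 in total.

2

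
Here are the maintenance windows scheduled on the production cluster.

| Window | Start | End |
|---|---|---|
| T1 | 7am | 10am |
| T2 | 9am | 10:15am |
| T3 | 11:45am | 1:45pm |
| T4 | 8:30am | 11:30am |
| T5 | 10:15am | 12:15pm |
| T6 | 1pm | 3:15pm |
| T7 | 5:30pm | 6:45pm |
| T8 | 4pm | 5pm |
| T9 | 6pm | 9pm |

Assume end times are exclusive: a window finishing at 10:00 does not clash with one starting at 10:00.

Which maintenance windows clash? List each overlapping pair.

T1 & T2, T1 & T4, T2 & T4, T3 & T5, T3 & T6, T4 & T5, T7 & T9

Sorted by start: T1, T4, T2, T5, T3, T6, T8, T7, T9.
T4 starts before T1 ends → T1 and T4 overlap.
T2 starts before T1 ends → T1 and T2 overlap.
T5 starts after T1 ends; T1 is clear from here.
T2 starts before T4 ends → T4 and T2 overlap.
T5 starts before T4 ends → T4 and T5 overlap.
T3 starts after T4 ends; T4 is clear from here.
T5 starts exactly when T2 ends (back-to-back, no overlap); T2 is clear from here.
T3 starts before T5 ends → T5 and T3 overlap.
T6 starts after T5 ends; T5 is clear from here.
T6 starts before T3 ends → T3 and T6 overlap.
T8 starts after T3 ends; T3 is clear from here.
T8 starts after T6 ends; T6 is clear from here.
T7 starts after T8 ends; T8 is clear from here.
T9 starts before T7 ends → T7 and T9 overlap.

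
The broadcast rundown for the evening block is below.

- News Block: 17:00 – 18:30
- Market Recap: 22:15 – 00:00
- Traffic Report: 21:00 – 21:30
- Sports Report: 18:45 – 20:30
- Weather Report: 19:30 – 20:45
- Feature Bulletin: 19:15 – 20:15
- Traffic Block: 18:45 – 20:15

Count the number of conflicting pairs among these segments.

6

Sorted by start: News Block, Traffic Block, Sports Report, Feature Bulletin, Weather Report, Traffic Report, Market Recap.
Traffic Block starts after News Block ends; News Block is clear from here.
Sports Report starts before Traffic Block ends → Traffic Block and Sports Report overlap.
Feature Bulletin starts before Traffic Block ends → Traffic Block and Feature Bulletin overlap.
Weather Report starts before Traffic Block ends → Traffic Block and Weather Report overlap.
Traffic Report starts after Traffic Block ends; Traffic Block is clear from here.
Feature Bulletin starts before Sports Report ends → Sports Report and Feature Bulletin overlap.
Weather Report starts before Sports Report ends → Sports Report and Weather Report overlap.
Traffic Report starts after Sports Report ends; Sports Report is clear from here.
Weather Report starts before Feature Bulletin ends → Feature Bulletin and Weather Report overlap.
Traffic Report starts after Feature Bulletin ends; Feature Bulletin is clear from here.
Traffic Report starts after Weather Report ends; Weather Report is clear from here.
Market Recap starts after Traffic Report ends.
Overlapping pairs: Feature Bulletin & Sports Report, Feature Bulletin & Traffic Block, Feature Bulletin & Weather Report, Sports Report & Traffic Block, Sports Report & Weather Report, Traffic Block & Weather Report — 6 in total.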